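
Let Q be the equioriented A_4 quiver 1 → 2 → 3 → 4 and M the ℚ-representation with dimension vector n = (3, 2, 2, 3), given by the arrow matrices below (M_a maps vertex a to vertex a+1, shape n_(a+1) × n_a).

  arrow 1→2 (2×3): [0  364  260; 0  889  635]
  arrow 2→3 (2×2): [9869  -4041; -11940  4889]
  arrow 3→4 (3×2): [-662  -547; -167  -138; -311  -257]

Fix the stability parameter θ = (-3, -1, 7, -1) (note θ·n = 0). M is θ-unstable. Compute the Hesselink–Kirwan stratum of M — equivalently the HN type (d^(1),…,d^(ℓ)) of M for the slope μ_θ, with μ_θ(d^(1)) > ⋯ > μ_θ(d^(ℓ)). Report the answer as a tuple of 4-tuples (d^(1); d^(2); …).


Interval decomposition of M: I[1,1]^2, I[1,4], I[2,4], I[4,4].
HN type (ℓ=3): μ^(1)=3; μ^(2)=-1; μ^(3)=-3

((0, 0, 2, 2); (0, 2, 0, 1); (3, 0, 0, 0))


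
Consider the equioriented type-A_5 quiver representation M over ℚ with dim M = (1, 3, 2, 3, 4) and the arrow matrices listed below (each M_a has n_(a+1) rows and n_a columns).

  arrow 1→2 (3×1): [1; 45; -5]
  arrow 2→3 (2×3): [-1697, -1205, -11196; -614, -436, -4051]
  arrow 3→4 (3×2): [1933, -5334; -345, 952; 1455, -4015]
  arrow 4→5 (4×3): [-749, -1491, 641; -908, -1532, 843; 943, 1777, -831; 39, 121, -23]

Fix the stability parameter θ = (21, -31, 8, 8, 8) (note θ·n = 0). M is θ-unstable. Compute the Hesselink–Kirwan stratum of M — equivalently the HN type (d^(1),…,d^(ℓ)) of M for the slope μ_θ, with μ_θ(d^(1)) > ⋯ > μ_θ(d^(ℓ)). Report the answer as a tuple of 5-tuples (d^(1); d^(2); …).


Via rank(M_{q-1}∘⋯∘M_p): M ≅ I[1,5], I[2,2], I[2,4], I[4,5], I[5,5]^2.
μ_θ-semistable layers: μ^(1)=8; μ^(2)=-5; μ^(3)=-31

((0, 0, 2, 3, 4); (1, 1, 0, 0, 0); (0, 2, 0, 0, 0))


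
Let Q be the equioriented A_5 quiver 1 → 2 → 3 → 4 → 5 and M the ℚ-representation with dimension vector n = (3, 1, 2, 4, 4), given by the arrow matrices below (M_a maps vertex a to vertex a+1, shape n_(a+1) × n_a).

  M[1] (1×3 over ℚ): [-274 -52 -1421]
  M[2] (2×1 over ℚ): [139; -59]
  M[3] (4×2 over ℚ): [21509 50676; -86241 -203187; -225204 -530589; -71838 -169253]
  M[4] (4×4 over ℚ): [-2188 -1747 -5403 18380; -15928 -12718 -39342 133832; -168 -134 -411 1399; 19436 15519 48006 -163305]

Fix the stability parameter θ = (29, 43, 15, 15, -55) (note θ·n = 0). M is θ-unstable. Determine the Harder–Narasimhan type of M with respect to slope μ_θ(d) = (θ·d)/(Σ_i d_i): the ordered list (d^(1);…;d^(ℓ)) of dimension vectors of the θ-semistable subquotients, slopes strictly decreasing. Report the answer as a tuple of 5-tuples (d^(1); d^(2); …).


Via rank(M_{q-1}∘⋯∘M_p): M ≅ I[1,1]^2, I[1,5], I[3,5], I[4,4]^2, I[5,5]^2.
μ_θ-semistable layers: μ^(1)=29; μ^(2)=15; μ^(3)=47/5; μ^(4)=-25/3; μ^(5)=-55

((2, 0, 0, 0, 0); (0, 0, 0, 2, 0); (1, 1, 1, 1, 1); (0, 0, 1, 1, 1); (0, 0, 0, 0, 2))


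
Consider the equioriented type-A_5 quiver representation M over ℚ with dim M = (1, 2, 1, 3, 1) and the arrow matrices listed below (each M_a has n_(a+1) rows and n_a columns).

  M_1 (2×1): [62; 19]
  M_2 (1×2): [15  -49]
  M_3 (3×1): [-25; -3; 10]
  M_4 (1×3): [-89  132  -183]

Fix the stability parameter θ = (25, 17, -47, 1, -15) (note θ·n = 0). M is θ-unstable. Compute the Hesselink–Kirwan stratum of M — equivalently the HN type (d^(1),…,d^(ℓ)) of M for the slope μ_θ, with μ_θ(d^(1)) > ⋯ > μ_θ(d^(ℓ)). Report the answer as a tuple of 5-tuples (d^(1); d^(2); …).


Via rank(M_{q-1}∘⋯∘M_p): M ≅ I[1,5], I[2,2], I[4,4]^2.
μ_θ-semistable layers: μ^(1)=17; μ^(2)=1; μ^(3)=-19/5

((0, 1, 0, 0, 0); (0, 0, 0, 2, 0); (1, 1, 1, 1, 1))


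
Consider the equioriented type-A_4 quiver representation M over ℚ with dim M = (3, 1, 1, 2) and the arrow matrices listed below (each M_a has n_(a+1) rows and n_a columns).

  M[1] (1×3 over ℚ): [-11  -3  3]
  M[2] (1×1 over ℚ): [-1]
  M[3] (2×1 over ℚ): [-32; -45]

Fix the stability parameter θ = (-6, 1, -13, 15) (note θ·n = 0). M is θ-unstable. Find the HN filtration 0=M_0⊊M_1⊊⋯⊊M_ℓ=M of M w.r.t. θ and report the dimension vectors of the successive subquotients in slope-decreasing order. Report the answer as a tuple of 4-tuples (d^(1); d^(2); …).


Barcode: M ≅ I[1,1]^2, I[1,4], I[4,4]. HN layers by μ_θ (2 steps, strictly decreasing):
  μ^(1)=15; μ^(2)=-6

((0, 0, 0, 2); (3, 1, 1, 0))


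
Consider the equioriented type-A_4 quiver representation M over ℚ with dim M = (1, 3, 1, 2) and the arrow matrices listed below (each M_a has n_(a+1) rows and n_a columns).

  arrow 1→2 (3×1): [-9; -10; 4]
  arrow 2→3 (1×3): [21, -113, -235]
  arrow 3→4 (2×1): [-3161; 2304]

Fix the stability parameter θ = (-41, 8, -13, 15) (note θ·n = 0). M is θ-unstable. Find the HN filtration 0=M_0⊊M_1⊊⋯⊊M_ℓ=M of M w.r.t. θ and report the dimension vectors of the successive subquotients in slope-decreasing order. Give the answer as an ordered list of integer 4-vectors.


Interval decomposition of M: I[1,4], I[2,2]^2, I[4,4].
HN type (ℓ=4): μ^(1)=15; μ^(2)=8; μ^(3)=-5/2; μ^(4)=-41

((0, 0, 0, 2); (0, 2, 0, 0); (0, 1, 1, 0); (1, 0, 0, 0))


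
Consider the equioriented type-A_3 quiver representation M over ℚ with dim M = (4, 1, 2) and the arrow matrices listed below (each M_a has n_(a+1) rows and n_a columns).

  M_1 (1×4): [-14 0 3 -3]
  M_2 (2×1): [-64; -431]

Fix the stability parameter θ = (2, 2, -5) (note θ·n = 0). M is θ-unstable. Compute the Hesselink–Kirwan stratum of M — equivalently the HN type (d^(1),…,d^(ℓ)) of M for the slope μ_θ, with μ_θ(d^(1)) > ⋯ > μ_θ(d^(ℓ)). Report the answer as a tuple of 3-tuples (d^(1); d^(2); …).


Interval decomposition of M: I[1,1]^3, I[1,3], I[3,3].
HN type (ℓ=3): μ^(1)=2; μ^(2)=-1/3; μ^(3)=-5

((3, 0, 0); (1, 1, 1); (0, 0, 1))


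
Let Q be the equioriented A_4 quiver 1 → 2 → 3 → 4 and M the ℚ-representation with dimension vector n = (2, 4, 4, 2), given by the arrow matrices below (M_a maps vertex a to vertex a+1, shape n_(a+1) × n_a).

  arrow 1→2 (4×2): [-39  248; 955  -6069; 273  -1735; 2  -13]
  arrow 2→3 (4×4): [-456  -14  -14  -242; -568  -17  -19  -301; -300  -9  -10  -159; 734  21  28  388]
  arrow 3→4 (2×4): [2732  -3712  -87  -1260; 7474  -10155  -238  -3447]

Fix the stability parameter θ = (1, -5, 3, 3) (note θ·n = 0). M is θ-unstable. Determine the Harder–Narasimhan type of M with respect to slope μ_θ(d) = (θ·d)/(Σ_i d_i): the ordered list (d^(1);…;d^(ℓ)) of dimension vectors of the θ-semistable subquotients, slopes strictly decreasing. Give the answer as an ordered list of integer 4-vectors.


Barcode: M ≅ I[1,3], I[1,4], I[2,2], I[2,4], I[3,3]. HN layers by μ_θ (3 steps, strictly decreasing):
  μ^(1)=3; μ^(2)=-2; μ^(3)=-5

((0, 0, 4, 2); (2, 2, 0, 0); (0, 2, 0, 0))


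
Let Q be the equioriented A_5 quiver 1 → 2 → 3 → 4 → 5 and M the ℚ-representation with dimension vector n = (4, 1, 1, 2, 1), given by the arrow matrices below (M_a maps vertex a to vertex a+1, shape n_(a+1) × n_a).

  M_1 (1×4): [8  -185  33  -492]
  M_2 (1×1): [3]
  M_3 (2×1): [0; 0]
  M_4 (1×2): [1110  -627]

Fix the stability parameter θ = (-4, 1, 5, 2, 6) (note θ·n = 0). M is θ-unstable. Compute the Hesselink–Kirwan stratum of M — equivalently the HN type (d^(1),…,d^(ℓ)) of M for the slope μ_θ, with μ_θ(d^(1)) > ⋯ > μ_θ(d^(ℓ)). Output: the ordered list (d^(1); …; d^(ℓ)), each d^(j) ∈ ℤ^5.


Via rank(M_{q-1}∘⋯∘M_p): M ≅ I[1,1]^3, I[1,3], I[4,4], I[4,5].
μ_θ-semistable layers: μ^(1)=6; μ^(2)=5; μ^(3)=2; μ^(4)=1; μ^(5)=-4

((0, 0, 0, 0, 1); (0, 0, 1, 0, 0); (0, 0, 0, 2, 0); (0, 1, 0, 0, 0); (4, 0, 0, 0, 0))


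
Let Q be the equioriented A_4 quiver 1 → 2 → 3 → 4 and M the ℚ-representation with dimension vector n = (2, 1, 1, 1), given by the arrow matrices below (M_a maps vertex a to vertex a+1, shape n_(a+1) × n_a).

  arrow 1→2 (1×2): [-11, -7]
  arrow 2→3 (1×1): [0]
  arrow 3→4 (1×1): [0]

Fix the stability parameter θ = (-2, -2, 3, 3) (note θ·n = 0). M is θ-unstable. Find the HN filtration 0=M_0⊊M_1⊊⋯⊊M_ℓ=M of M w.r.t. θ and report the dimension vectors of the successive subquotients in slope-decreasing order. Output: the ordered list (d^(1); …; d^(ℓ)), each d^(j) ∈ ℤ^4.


Interval decomposition of M: I[1,1], I[1,2], I[3,3], I[4,4].
HN type (ℓ=2): μ^(1)=3; μ^(2)=-2

((0, 0, 1, 1); (2, 1, 0, 0))


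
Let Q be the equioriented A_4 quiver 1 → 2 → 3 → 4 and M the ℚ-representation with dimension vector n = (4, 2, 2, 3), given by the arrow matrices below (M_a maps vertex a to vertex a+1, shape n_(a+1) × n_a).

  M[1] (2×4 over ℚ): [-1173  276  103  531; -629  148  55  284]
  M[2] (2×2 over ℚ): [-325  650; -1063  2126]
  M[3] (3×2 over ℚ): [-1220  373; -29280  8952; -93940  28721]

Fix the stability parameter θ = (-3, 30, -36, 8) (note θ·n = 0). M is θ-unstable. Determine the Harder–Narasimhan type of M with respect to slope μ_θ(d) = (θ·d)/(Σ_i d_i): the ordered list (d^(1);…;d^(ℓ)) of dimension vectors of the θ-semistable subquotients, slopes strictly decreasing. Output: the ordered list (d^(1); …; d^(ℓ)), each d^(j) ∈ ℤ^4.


Barcode: M ≅ I[1,1]^2, I[1,2], I[1,4], I[3,3], I[4,4]^2. HN layers by μ_θ (4 steps, strictly decreasing):
  μ^(1)=30; μ^(2)=8; μ^(3)=-3; μ^(4)=-36

((0, 1, 0, 0); (0, 0, 0, 3); (4, 1, 1, 0); (0, 0, 1, 0))


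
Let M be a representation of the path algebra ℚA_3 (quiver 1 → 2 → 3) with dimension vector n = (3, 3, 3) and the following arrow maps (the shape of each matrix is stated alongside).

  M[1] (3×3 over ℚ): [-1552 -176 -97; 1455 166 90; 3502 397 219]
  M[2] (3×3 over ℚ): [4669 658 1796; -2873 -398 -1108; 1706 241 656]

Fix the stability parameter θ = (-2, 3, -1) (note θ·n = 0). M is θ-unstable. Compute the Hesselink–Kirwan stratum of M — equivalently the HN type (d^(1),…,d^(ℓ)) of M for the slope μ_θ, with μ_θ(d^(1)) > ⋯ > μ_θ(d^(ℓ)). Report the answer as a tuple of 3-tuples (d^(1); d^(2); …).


Via rank(M_{q-1}∘⋯∘M_p): M ≅ I[1,2], I[1,3]^2, I[3,3].
μ_θ-semistable layers: μ^(1)=3; μ^(2)=1; μ^(3)=-1; μ^(4)=-2

((0, 1, 0); (0, 2, 2); (0, 0, 1); (3, 0, 0))


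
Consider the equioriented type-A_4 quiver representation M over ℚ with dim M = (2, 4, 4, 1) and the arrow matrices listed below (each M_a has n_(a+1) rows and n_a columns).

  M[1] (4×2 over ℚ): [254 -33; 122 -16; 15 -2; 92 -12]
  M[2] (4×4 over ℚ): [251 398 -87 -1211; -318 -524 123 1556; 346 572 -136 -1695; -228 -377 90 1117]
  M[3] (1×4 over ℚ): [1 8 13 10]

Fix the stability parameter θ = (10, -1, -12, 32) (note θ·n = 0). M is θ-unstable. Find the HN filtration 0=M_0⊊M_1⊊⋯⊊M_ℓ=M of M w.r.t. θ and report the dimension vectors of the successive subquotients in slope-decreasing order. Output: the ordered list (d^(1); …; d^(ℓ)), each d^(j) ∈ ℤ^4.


Interval decomposition of M: I[1,3], I[1,4], I[2,3]^2.
HN type (ℓ=3): μ^(1)=32; μ^(2)=-1; μ^(3)=-13/2

((0, 0, 0, 1); (2, 2, 2, 0); (0, 2, 2, 0))


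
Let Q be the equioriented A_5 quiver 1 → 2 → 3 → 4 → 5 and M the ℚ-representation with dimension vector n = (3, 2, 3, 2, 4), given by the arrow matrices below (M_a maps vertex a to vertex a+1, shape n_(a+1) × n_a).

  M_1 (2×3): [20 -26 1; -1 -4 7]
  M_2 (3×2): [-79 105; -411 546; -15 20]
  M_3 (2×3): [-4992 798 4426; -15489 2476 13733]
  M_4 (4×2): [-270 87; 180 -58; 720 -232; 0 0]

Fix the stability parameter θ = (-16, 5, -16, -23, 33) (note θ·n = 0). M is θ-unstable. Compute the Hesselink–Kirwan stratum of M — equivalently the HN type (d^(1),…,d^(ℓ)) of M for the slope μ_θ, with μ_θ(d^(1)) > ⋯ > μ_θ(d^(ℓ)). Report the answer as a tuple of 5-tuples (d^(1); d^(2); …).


Interval decomposition of M: I[1,1], I[1,3], I[1,5], I[3,4], I[5,5]^3.
HN type (ℓ=5): μ^(1)=33; μ^(2)=-11/2; μ^(3)=-34/3; μ^(4)=-16; μ^(5)=-39/2

((0, 0, 0, 0, 4); (0, 1, 1, 0, 0); (0, 1, 1, 1, 0); (3, 0, 0, 0, 0); (0, 0, 1, 1, 0))


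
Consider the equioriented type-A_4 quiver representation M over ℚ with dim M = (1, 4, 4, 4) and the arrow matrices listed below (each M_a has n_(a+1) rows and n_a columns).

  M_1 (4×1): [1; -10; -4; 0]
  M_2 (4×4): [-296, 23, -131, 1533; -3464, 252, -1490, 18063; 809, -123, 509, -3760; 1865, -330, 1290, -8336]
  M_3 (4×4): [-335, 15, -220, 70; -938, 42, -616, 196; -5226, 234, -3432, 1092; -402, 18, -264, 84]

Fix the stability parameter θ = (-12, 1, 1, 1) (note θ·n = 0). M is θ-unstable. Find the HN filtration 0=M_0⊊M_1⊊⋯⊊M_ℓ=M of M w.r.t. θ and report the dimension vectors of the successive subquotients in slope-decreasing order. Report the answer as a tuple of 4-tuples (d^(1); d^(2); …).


Via rank(M_{q-1}∘⋯∘M_p): M ≅ I[1,3], I[2,3]^2, I[2,4], I[4,4]^3.
μ_θ-semistable layers: μ^(1)=1; μ^(2)=-12

((0, 4, 4, 4); (1, 0, 0, 0))


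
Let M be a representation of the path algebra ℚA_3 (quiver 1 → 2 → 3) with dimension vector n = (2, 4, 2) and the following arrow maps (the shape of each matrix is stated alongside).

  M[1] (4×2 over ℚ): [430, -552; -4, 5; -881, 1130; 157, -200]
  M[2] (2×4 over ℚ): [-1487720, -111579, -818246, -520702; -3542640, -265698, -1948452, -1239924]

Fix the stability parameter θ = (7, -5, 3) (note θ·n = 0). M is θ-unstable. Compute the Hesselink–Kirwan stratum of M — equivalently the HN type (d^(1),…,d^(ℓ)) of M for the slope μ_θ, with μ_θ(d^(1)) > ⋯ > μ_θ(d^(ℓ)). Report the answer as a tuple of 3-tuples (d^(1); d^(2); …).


Interval decomposition of M: I[1,2], I[1,3], I[2,2]^2, I[3,3].
HN type (ℓ=3): μ^(1)=3; μ^(2)=1; μ^(3)=-5

((0, 0, 2); (2, 2, 0); (0, 2, 0))


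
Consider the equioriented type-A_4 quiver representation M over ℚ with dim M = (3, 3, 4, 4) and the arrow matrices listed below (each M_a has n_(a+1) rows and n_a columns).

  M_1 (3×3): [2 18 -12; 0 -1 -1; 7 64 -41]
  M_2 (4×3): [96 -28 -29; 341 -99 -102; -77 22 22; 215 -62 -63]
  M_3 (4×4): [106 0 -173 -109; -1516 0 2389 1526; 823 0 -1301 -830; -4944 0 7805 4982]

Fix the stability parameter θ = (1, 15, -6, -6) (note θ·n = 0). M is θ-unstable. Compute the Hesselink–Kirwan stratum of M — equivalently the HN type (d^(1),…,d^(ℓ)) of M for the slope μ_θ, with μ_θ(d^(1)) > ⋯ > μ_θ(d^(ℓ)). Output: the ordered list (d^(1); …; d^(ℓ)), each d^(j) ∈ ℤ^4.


Interval decomposition of M: I[1,1], I[1,3], I[1,4], I[2,4], I[3,4], I[4,4].
HN type (ℓ=3): μ^(1)=9/2; μ^(2)=1; μ^(3)=-6

((0, 1, 1, 0); (3, 2, 2, 2); (0, 0, 1, 2))


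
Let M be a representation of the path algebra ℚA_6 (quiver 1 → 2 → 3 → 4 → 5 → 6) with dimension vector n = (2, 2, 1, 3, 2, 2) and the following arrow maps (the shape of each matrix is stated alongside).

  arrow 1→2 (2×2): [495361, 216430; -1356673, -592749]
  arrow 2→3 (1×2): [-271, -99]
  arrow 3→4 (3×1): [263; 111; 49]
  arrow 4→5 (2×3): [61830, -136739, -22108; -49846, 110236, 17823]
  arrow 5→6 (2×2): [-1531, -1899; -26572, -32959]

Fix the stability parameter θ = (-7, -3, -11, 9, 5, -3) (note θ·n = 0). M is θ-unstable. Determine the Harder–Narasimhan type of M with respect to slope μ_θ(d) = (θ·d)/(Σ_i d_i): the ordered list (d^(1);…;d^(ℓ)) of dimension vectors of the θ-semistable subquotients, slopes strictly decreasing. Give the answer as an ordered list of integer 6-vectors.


Barcode: M ≅ I[1,2], I[1,6], I[4,4], I[4,6]. HN layers by μ_θ (4 steps, strictly decreasing):
  μ^(1)=9; μ^(2)=11/3; μ^(3)=-3; μ^(4)=-7

((0, 0, 0, 1, 0, 0); (0, 0, 0, 2, 2, 2); (0, 1, 0, 0, 0, 0); (2, 1, 1, 0, 0, 0))


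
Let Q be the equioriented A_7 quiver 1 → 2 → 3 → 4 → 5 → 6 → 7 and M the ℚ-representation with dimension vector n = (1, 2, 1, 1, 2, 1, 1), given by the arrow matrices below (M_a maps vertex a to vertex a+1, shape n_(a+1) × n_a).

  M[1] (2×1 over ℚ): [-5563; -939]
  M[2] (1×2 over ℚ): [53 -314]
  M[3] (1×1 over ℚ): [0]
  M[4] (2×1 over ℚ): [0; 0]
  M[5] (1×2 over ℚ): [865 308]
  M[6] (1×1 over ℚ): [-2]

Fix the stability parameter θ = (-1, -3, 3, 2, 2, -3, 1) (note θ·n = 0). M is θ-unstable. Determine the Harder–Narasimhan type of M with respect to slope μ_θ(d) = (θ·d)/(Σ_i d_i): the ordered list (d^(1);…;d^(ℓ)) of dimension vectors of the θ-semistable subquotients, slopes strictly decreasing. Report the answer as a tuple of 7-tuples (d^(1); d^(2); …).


Via rank(M_{q-1}∘⋯∘M_p): M ≅ I[1,3], I[2,2], I[4,4], I[5,5], I[5,7].
μ_θ-semistable layers: μ^(1)=3; μ^(2)=2; μ^(3)=1; μ^(4)=-1/2; μ^(5)=-2; μ^(6)=-3

((0, 0, 1, 0, 0, 0, 0); (0, 0, 0, 1, 1, 0, 0); (0, 0, 0, 0, 0, 0, 1); (0, 0, 0, 0, 1, 1, 0); (1, 1, 0, 0, 0, 0, 0); (0, 1, 0, 0, 0, 0, 0))


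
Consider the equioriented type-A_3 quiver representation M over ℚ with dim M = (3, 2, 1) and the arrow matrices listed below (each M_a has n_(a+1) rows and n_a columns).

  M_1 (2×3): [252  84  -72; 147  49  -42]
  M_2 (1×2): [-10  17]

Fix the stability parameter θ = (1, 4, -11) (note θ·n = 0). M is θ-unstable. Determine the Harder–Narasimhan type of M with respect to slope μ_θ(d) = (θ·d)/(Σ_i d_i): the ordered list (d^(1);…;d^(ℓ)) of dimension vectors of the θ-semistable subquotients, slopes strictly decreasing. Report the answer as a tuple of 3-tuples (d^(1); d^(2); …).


Interval decomposition of M: I[1,1]^2, I[1,3], I[2,2].
HN type (ℓ=3): μ^(1)=4; μ^(2)=1; μ^(3)=-2

((0, 1, 0); (2, 0, 0); (1, 1, 1))


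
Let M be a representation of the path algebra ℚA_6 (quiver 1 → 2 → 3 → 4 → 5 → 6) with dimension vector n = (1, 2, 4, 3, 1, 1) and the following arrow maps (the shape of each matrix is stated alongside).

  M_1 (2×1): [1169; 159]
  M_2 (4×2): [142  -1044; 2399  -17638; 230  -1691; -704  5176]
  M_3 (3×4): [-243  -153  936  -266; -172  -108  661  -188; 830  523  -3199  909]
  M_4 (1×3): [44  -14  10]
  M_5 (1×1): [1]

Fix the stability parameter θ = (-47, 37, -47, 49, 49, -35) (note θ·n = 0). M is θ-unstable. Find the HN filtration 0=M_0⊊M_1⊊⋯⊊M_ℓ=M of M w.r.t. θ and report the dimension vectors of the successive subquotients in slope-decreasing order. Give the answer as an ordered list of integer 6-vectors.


Interval decomposition of M: I[1,6], I[2,4], I[3,3], I[3,4].
HN type (ℓ=4): μ^(1)=49; μ^(2)=21; μ^(3)=-5; μ^(4)=-47

((0, 0, 0, 2, 0, 0); (0, 0, 0, 1, 1, 1); (0, 2, 2, 0, 0, 0); (1, 0, 2, 0, 0, 0))


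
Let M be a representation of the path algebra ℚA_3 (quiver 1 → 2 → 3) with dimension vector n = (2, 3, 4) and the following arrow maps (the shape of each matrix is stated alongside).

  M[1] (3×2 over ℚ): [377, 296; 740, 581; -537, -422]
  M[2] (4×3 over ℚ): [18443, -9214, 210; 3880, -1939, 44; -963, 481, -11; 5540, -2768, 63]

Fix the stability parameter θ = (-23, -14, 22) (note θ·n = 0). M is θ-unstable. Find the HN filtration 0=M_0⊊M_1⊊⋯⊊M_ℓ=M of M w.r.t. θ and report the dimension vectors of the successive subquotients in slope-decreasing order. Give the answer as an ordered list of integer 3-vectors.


Interval decomposition of M: I[1,3]^2, I[2,3], I[3,3].
HN type (ℓ=3): μ^(1)=22; μ^(2)=-14; μ^(3)=-23

((0, 0, 4); (0, 3, 0); (2, 0, 0))


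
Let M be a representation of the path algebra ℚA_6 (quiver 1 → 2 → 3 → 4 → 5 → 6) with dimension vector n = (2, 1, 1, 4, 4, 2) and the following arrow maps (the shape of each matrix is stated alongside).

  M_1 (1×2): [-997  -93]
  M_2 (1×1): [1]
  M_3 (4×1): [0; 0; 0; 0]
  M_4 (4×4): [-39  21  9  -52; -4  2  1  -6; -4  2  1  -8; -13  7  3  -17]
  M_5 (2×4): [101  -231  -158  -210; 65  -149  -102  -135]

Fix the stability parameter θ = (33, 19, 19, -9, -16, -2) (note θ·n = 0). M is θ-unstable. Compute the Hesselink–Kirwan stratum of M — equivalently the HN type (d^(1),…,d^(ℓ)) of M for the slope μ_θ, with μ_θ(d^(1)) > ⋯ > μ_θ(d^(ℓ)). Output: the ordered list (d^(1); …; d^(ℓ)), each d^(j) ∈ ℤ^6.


Via rank(M_{q-1}∘⋯∘M_p): M ≅ I[1,1], I[1,3], I[4,4], I[4,5], I[4,6]^2, I[5,5].
μ_θ-semistable layers: μ^(1)=33; μ^(2)=71/3; μ^(3)=-2; μ^(4)=-9; μ^(5)=-25/2; μ^(6)=-16

((1, 0, 0, 0, 0, 0); (1, 1, 1, 0, 0, 0); (0, 0, 0, 0, 0, 2); (0, 0, 0, 1, 0, 0); (0, 0, 0, 3, 3, 0); (0, 0, 0, 0, 1, 0))


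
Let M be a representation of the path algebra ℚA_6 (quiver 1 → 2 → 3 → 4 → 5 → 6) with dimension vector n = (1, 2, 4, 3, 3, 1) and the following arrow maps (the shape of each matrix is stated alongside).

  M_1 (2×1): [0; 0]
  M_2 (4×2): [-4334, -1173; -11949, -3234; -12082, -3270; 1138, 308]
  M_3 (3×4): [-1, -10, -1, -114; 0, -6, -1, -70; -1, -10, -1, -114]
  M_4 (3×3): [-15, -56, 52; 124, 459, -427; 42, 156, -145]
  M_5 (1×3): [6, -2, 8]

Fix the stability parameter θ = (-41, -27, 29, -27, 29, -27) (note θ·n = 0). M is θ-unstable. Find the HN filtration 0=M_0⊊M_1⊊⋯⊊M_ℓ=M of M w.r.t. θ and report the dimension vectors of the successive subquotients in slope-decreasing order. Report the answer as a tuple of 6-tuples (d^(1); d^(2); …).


Via rank(M_{q-1}∘⋯∘M_p): M ≅ I[1,1], I[2,3], I[2,5], I[3,3], I[3,6], I[4,5].
μ_θ-semistable layers: μ^(1)=29; μ^(2)=1; μ^(3)=-27; μ^(4)=-41

((0, 0, 2, 0, 2, 0); (0, 0, 2, 2, 1, 1); (0, 2, 0, 1, 0, 0); (1, 0, 0, 0, 0, 0))


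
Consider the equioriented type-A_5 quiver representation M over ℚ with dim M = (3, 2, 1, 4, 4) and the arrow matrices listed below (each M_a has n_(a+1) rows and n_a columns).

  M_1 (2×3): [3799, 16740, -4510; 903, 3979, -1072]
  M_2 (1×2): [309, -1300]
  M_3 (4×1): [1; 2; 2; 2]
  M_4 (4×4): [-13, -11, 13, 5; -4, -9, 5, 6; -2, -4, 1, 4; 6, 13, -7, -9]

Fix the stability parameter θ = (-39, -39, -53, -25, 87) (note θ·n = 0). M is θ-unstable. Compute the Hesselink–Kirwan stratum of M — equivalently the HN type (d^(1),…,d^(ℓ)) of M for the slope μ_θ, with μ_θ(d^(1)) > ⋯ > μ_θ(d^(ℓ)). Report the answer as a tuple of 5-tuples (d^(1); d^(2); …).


Interval decomposition of M: I[1,1], I[1,2], I[1,5], I[4,5]^3.
HN type (ℓ=4): μ^(1)=87; μ^(2)=-25; μ^(3)=-39; μ^(4)=-131/3

((0, 0, 0, 0, 4); (0, 0, 0, 4, 0); (2, 1, 0, 0, 0); (1, 1, 1, 0, 0))


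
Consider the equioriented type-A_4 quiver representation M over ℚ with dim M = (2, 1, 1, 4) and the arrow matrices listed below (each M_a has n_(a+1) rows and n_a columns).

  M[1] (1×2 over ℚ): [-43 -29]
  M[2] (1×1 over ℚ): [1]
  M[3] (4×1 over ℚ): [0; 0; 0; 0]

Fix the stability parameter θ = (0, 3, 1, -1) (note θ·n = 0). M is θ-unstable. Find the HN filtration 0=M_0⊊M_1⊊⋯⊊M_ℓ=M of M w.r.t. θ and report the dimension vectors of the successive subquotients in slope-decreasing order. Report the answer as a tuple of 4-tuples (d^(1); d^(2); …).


Interval decomposition of M: I[1,1], I[1,3], I[4,4]^4.
HN type (ℓ=3): μ^(1)=2; μ^(2)=0; μ^(3)=-1

((0, 1, 1, 0); (2, 0, 0, 0); (0, 0, 0, 4))


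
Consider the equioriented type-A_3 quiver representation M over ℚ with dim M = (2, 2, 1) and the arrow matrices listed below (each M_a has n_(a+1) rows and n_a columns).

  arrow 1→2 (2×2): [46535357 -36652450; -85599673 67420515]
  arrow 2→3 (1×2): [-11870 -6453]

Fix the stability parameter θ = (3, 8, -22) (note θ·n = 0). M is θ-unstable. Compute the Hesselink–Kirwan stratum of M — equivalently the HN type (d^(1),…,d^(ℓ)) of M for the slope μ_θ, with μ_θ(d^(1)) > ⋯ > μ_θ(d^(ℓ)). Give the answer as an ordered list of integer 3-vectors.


Via rank(M_{q-1}∘⋯∘M_p): M ≅ I[1,2], I[1,3].
μ_θ-semistable layers: μ^(1)=8; μ^(2)=3; μ^(3)=-11/3

((0, 1, 0); (1, 0, 0); (1, 1, 1))


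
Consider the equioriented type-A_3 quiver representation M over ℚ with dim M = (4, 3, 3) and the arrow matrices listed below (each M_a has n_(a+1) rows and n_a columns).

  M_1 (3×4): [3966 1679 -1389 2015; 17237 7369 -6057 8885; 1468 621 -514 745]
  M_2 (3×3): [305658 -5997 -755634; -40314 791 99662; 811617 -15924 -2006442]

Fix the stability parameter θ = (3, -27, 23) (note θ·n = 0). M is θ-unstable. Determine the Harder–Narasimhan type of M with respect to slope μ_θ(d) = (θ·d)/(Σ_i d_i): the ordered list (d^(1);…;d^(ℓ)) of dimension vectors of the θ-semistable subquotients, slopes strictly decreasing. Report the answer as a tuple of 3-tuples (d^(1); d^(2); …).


Barcode: M ≅ I[1,1], I[1,2], I[1,3]^2, I[3,3]. HN layers by μ_θ (3 steps, strictly decreasing):
  μ^(1)=23; μ^(2)=3; μ^(3)=-12

((0, 0, 3); (1, 0, 0); (3, 3, 0))


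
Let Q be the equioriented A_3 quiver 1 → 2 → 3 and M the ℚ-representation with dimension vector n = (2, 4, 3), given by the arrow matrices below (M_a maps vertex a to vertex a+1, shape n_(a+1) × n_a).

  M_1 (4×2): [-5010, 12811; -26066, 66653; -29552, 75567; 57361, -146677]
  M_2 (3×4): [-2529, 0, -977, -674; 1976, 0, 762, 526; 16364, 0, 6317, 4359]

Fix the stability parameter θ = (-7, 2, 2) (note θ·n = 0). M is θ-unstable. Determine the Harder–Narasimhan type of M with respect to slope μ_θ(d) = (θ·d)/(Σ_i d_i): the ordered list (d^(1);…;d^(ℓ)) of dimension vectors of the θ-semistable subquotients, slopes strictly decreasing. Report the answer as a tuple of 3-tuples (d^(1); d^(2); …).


Interval decomposition of M: I[1,2], I[1,3], I[2,2], I[2,3], I[3,3].
HN type (ℓ=2): μ^(1)=2; μ^(2)=-7

((0, 4, 3); (2, 0, 0))


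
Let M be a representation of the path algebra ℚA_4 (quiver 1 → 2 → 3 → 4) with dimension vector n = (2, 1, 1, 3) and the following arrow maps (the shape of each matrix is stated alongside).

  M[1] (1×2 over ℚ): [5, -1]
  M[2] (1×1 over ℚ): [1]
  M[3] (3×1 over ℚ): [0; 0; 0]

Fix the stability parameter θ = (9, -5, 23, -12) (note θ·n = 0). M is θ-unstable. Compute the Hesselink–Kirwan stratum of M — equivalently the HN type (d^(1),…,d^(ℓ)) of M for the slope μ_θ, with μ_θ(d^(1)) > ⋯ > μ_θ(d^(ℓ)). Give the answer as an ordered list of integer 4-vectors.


Barcode: M ≅ I[1,1], I[1,3], I[4,4]^3. HN layers by μ_θ (4 steps, strictly decreasing):
  μ^(1)=23; μ^(2)=9; μ^(3)=2; μ^(4)=-12

((0, 0, 1, 0); (1, 0, 0, 0); (1, 1, 0, 0); (0, 0, 0, 3))


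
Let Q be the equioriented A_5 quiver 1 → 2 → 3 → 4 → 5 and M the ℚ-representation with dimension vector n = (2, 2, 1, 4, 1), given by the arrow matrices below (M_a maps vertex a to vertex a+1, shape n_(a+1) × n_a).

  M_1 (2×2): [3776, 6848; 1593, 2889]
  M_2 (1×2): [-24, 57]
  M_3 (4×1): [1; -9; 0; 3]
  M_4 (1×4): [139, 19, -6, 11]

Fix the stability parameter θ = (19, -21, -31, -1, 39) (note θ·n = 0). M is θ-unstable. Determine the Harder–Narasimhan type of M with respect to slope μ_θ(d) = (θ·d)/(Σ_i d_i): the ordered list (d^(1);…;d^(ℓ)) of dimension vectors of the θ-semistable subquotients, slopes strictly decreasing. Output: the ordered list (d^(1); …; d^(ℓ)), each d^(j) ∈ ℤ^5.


Barcode: M ≅ I[1,1], I[1,5], I[2,2], I[4,4]^3. HN layers by μ_θ (5 steps, strictly decreasing):
  μ^(1)=39; μ^(2)=19; μ^(3)=-1; μ^(4)=-11; μ^(5)=-21

((0, 0, 0, 0, 1); (1, 0, 0, 0, 0); (0, 0, 0, 4, 0); (1, 1, 1, 0, 0); (0, 1, 0, 0, 0))


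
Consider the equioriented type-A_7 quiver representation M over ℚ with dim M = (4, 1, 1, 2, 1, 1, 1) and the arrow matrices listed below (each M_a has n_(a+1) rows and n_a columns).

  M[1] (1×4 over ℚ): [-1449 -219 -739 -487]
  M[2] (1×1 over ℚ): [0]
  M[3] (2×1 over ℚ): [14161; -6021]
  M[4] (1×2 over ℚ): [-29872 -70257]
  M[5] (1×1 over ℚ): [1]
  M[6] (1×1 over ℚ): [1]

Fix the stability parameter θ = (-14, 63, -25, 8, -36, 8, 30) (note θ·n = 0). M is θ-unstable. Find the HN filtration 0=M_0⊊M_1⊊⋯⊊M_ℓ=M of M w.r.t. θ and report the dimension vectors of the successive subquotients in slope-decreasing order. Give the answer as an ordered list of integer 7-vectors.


Interval decomposition of M: I[1,1]^3, I[1,2], I[3,7], I[4,4].
HN type (ℓ=5): μ^(1)=63; μ^(2)=30; μ^(3)=8; μ^(4)=-14; μ^(5)=-25

((0, 1, 0, 0, 0, 0, 0); (0, 0, 0, 0, 0, 0, 1); (0, 0, 0, 1, 0, 1, 0); (4, 0, 0, 1, 1, 0, 0); (0, 0, 1, 0, 0, 0, 0))


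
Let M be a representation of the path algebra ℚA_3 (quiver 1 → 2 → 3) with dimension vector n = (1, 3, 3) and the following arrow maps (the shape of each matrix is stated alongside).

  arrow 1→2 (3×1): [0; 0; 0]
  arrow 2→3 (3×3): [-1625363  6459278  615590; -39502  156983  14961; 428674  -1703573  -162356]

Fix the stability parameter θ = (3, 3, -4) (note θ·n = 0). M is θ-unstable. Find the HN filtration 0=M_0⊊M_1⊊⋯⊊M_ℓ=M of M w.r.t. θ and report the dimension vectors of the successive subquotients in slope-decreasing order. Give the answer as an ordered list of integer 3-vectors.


Via rank(M_{q-1}∘⋯∘M_p): M ≅ I[1,1], I[2,3]^3.
μ_θ-semistable layers: μ^(1)=3; μ^(2)=-1/2

((1, 0, 0); (0, 3, 3))


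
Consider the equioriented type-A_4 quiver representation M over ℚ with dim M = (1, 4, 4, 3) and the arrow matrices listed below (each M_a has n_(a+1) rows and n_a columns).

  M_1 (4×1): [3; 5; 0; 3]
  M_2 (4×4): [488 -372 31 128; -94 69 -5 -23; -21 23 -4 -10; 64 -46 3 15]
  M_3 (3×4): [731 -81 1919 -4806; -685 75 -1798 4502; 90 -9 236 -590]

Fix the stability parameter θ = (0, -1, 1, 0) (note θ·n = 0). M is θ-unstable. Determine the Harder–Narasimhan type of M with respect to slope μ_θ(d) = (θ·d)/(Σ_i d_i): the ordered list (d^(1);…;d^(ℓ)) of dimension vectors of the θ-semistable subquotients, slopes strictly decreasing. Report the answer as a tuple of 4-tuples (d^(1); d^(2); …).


Via rank(M_{q-1}∘⋯∘M_p): M ≅ I[1,4], I[2,3], I[2,4]^2.
μ_θ-semistable layers: μ^(1)=1; μ^(2)=1/2; μ^(3)=-1/2; μ^(4)=-1

((0, 0, 1, 0); (0, 0, 3, 3); (1, 1, 0, 0); (0, 3, 0, 0))


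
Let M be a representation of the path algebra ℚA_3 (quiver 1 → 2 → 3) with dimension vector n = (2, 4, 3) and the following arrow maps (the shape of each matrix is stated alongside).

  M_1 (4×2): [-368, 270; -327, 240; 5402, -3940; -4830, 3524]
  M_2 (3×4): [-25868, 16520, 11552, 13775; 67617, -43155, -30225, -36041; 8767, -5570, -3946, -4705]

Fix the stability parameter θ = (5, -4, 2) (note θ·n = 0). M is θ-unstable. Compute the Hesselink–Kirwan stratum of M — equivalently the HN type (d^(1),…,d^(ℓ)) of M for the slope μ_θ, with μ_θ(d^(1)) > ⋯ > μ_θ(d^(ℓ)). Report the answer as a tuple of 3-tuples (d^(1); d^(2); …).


Barcode: M ≅ I[1,3]^2, I[2,2], I[2,3]. HN layers by μ_θ (3 steps, strictly decreasing):
  μ^(1)=2; μ^(2)=1/2; μ^(3)=-4

((0, 0, 3); (2, 2, 0); (0, 2, 0))


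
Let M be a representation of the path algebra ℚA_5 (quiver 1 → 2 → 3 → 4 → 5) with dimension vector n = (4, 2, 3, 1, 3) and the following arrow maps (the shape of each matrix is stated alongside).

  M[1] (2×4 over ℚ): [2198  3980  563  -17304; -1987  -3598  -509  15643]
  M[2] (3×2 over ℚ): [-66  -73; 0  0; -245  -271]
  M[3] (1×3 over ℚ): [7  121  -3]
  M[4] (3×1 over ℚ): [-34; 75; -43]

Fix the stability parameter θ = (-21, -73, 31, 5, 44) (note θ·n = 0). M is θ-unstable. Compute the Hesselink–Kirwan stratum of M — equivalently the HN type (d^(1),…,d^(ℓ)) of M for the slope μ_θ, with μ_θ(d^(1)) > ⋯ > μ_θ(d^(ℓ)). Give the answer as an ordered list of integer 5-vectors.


Barcode: M ≅ I[1,1]^2, I[1,3], I[1,5], I[3,3], I[5,5]^2. HN layers by μ_θ (5 steps, strictly decreasing):
  μ^(1)=44; μ^(2)=31; μ^(3)=18; μ^(4)=-21; μ^(5)=-47

((0, 0, 0, 0, 3); (0, 0, 2, 0, 0); (0, 0, 1, 1, 0); (2, 0, 0, 0, 0); (2, 2, 0, 0, 0))


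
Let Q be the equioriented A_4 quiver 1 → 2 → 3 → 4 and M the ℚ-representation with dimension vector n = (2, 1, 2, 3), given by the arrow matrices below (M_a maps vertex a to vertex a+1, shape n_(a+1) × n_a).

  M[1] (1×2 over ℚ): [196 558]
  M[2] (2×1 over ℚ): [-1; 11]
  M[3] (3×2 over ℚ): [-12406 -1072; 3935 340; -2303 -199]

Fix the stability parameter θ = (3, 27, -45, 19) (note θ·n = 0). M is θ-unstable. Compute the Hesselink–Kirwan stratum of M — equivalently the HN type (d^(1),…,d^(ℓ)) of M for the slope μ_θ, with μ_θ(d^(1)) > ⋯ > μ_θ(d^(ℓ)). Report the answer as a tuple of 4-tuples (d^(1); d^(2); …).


Via rank(M_{q-1}∘⋯∘M_p): M ≅ I[1,1], I[1,4], I[3,4], I[4,4].
μ_θ-semistable layers: μ^(1)=19; μ^(2)=3; μ^(3)=-5; μ^(4)=-45

((0, 0, 0, 3); (1, 0, 0, 0); (1, 1, 1, 0); (0, 0, 1, 0))


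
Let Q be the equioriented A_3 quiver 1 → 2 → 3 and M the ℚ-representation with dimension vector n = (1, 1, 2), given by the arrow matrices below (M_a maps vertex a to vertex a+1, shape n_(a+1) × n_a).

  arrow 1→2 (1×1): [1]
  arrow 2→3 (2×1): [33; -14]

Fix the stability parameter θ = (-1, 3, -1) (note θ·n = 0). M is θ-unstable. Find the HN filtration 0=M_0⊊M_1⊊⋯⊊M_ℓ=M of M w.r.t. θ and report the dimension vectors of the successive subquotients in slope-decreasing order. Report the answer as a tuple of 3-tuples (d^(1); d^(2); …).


Via rank(M_{q-1}∘⋯∘M_p): M ≅ I[1,3], I[3,3].
μ_θ-semistable layers: μ^(1)=1; μ^(2)=-1

((0, 1, 1); (1, 0, 1))


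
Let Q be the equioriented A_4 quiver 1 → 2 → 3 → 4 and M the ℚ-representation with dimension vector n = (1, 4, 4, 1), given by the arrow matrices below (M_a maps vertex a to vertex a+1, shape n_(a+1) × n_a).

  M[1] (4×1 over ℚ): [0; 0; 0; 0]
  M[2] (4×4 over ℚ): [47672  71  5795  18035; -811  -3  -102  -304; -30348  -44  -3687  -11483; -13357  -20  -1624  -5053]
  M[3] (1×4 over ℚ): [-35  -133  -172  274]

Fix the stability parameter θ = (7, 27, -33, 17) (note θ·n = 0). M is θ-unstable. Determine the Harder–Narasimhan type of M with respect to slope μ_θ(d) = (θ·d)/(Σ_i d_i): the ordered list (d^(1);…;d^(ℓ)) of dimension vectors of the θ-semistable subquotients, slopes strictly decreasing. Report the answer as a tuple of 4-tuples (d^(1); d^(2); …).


Via rank(M_{q-1}∘⋯∘M_p): M ≅ I[1,1], I[2,3]^3, I[2,4].
μ_θ-semistable layers: μ^(1)=17; μ^(2)=7; μ^(3)=-3

((0, 0, 0, 1); (1, 0, 0, 0); (0, 4, 4, 0))


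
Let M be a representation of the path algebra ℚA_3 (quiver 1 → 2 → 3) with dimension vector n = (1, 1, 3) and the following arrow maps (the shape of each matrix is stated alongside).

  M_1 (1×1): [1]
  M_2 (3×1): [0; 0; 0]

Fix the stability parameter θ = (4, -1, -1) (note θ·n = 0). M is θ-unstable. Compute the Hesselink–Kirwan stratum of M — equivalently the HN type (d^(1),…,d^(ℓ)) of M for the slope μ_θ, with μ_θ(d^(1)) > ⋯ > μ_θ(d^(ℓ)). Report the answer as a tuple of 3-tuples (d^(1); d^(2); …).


Barcode: M ≅ I[1,2], I[3,3]^3. HN layers by μ_θ (2 steps, strictly decreasing):
  μ^(1)=3/2; μ^(2)=-1

((1, 1, 0); (0, 0, 3))


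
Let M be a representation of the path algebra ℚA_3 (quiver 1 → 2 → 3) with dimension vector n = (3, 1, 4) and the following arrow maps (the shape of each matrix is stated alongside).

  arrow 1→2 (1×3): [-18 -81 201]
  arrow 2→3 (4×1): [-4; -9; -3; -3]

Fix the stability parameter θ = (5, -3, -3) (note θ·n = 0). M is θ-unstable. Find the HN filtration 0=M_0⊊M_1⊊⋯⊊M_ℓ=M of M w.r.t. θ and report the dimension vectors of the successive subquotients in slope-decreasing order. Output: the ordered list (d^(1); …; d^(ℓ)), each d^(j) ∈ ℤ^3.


Via rank(M_{q-1}∘⋯∘M_p): M ≅ I[1,1]^2, I[1,3], I[3,3]^3.
μ_θ-semistable layers: μ^(1)=5; μ^(2)=-1/3; μ^(3)=-3

((2, 0, 0); (1, 1, 1); (0, 0, 3))


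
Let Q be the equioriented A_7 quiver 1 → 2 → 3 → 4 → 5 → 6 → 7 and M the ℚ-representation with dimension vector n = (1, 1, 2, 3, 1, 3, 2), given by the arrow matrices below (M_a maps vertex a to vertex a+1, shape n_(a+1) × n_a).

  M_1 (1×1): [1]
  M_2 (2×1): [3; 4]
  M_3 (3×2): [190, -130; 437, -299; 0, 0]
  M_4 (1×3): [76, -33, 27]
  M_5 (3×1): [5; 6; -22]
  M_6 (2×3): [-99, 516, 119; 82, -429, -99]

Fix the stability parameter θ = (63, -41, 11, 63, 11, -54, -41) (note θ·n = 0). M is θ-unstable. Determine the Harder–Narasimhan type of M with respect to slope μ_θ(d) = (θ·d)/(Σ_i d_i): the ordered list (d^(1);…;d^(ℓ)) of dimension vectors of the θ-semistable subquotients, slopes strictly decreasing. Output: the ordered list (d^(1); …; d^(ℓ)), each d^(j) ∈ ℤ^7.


Barcode: M ≅ I[1,7], I[3,3], I[4,4]^2, I[6,6], I[6,7]. HN layers by μ_θ (5 steps, strictly decreasing):
  μ^(1)=63; μ^(2)=11; μ^(3)=12/7; μ^(4)=-41; μ^(5)=-54

((0, 0, 0, 2, 0, 0, 0); (0, 0, 1, 0, 0, 0, 0); (1, 1, 1, 1, 1, 1, 1); (0, 0, 0, 0, 0, 0, 1); (0, 0, 0, 0, 0, 2, 0))


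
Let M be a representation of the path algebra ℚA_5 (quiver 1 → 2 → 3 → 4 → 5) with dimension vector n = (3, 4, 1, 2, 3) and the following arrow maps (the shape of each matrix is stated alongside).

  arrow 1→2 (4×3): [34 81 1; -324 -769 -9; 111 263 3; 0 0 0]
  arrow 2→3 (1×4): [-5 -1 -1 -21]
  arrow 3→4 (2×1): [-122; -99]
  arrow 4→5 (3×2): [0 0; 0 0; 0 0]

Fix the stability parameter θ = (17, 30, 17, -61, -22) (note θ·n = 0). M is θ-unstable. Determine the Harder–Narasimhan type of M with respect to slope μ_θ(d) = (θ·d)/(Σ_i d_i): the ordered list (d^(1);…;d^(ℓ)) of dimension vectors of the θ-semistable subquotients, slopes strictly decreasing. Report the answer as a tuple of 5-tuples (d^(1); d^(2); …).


Barcode: M ≅ I[1,1], I[1,2], I[1,4], I[2,2]^2, I[4,4], I[5,5]^3. HN layers by μ_θ (5 steps, strictly decreasing):
  μ^(1)=30; μ^(2)=17; μ^(3)=3/4; μ^(4)=-22; μ^(5)=-61

((0, 3, 0, 0, 0); (2, 0, 0, 0, 0); (1, 1, 1, 1, 0); (0, 0, 0, 0, 3); (0, 0, 0, 1, 0))


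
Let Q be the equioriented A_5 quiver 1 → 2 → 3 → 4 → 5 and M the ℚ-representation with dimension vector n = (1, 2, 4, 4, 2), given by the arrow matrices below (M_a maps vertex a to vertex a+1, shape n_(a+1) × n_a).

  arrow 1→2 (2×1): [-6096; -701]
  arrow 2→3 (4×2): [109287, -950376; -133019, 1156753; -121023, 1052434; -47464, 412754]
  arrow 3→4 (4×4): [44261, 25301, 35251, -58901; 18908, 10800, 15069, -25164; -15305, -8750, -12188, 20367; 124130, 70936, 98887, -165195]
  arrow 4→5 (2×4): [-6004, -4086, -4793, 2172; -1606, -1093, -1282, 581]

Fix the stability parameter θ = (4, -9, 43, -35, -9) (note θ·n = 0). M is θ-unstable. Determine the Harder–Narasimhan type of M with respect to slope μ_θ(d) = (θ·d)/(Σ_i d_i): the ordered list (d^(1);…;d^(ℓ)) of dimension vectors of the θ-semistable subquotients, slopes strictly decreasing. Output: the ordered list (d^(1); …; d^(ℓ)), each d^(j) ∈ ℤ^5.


Via rank(M_{q-1}∘⋯∘M_p): M ≅ I[1,4], I[2,5], I[3,4], I[3,5].
μ_θ-semistable layers: μ^(1)=4; μ^(2)=-1/3; μ^(3)=-5/2; μ^(4)=-9

((0, 0, 2, 2, 0); (0, 0, 2, 2, 2); (1, 1, 0, 0, 0); (0, 1, 0, 0, 0))


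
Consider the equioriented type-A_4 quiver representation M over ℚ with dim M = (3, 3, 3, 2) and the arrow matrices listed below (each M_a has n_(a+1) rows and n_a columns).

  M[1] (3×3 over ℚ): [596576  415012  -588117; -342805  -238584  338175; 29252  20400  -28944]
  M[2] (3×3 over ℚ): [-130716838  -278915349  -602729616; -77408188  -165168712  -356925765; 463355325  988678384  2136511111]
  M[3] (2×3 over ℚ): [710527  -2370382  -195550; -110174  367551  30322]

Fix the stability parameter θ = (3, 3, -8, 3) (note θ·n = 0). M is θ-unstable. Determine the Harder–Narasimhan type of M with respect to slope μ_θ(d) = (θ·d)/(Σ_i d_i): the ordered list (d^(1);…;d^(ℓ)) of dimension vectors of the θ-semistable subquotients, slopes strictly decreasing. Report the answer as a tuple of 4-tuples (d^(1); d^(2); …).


Via rank(M_{q-1}∘⋯∘M_p): M ≅ I[1,1], I[1,4]^2, I[2,3].
μ_θ-semistable layers: μ^(1)=3; μ^(2)=-2/3; μ^(3)=-5/2

((1, 0, 0, 2); (2, 2, 2, 0); (0, 1, 1, 0))


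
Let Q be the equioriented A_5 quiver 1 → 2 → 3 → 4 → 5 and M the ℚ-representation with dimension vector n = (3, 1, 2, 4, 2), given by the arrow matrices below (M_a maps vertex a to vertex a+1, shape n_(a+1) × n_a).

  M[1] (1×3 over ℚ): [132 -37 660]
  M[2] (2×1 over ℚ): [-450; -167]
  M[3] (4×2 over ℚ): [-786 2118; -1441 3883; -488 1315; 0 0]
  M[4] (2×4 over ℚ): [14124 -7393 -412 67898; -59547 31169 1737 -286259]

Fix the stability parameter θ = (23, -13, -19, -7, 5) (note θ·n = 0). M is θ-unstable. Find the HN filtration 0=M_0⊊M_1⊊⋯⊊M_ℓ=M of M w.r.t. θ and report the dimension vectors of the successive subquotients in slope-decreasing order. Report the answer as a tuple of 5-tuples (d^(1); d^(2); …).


Interval decomposition of M: I[1,1]^2, I[1,5], I[3,5], I[4,4]^2.
HN type (ℓ=5): μ^(1)=23; μ^(2)=5; μ^(3)=-4; μ^(4)=-7; μ^(5)=-19

((2, 0, 0, 0, 0); (0, 0, 0, 0, 2); (1, 1, 1, 1, 0); (0, 0, 0, 3, 0); (0, 0, 1, 0, 0))
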